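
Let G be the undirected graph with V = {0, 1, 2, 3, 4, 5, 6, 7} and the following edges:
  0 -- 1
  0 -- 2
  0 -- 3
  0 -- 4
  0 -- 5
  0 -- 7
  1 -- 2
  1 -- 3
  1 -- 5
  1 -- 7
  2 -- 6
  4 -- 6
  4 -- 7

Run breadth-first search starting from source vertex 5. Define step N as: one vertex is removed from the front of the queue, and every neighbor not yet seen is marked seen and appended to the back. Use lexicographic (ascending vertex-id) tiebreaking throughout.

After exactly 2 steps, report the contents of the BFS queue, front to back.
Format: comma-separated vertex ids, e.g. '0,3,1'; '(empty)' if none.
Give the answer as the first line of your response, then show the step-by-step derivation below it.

1,2,3,4,7

step 1: dequeue 5; queue=[0,1]; order=5
step 2: dequeue 0; queue=[1,2,3,4,7]; order=5,0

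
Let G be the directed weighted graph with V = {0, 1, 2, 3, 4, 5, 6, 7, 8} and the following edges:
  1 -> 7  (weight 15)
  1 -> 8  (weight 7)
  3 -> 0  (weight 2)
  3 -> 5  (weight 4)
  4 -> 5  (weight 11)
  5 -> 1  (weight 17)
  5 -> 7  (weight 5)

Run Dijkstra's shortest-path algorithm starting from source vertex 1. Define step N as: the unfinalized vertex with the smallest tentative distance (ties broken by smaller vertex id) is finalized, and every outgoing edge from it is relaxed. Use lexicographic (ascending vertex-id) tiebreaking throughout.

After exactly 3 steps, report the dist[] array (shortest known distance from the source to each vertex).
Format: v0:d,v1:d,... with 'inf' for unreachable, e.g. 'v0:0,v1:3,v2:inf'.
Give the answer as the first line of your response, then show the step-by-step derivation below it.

v0:inf,v1:0,v2:inf,v3:inf,v4:inf,v5:inf,v6:inf,v7:15,v8:7

step 1: dist = v0:inf,v1:0,v2:inf,v3:inf,v4:inf,v5:inf,v6:inf,v7:15,v8:7
step 2: dist = v0:inf,v1:0,v2:inf,v3:inf,v4:inf,v5:inf,v6:inf,v7:15,v8:7
step 3: dist = v0:inf,v1:0,v2:inf,v3:inf,v4:inf,v5:inf,v6:inf,v7:15,v8:7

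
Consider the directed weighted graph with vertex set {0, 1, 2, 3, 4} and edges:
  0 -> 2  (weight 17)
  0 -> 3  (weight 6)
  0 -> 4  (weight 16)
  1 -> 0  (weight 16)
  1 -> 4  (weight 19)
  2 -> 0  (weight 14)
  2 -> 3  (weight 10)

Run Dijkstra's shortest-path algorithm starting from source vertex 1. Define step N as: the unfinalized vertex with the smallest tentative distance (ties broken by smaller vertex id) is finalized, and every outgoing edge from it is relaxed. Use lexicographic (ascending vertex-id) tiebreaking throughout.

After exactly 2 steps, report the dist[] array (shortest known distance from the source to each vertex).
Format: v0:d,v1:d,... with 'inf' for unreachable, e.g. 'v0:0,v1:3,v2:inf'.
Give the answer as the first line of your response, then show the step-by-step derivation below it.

v0:16,v1:0,v2:33,v3:22,v4:19

step 1: dist = v0:16,v1:0,v2:inf,v3:inf,v4:19
step 2: dist = v0:16,v1:0,v2:33,v3:22,v4:19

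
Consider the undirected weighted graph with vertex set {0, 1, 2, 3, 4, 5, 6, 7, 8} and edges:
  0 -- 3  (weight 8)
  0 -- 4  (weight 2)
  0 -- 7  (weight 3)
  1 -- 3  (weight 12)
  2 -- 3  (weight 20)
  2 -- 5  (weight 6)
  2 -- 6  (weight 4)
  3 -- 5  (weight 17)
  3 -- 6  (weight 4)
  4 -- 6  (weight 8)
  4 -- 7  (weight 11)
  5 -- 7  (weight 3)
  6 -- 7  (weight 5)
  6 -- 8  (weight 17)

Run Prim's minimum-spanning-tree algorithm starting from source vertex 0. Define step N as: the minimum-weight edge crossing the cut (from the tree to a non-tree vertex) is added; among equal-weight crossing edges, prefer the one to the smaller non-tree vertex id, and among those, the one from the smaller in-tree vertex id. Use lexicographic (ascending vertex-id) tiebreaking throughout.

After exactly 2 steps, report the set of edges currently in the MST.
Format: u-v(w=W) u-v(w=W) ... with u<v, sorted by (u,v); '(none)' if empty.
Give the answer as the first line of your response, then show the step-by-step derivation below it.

0-4(w=2) 0-7(w=3)

step 1: add edge 0-4 (w=2); MST = {0-4(w=2)}
step 2: add edge 0-7 (w=3); MST = {0-4(w=2) 0-7(w=3)}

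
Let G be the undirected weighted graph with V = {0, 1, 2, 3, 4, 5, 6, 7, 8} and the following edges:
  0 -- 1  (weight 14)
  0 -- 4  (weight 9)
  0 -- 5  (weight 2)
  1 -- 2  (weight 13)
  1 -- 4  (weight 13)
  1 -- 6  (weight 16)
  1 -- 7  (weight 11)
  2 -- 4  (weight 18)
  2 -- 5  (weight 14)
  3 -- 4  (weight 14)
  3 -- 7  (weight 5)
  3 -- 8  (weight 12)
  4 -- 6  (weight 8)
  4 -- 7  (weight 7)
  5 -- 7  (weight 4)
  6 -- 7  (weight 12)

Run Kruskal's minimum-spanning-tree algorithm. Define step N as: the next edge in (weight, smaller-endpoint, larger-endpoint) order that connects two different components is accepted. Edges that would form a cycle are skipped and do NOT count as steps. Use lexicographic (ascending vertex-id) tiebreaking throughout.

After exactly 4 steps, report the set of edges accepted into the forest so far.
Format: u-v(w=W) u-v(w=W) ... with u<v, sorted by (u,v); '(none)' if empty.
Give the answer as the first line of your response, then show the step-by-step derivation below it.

0-5(w=2) 3-7(w=5) 4-7(w=7) 5-7(w=4)

step 1: add edge 0-5 (w=2); MST = {0-5(w=2)}
step 2: add edge 5-7 (w=4); MST = {0-5(w=2) 5-7(w=4)}
step 3: add edge 3-7 (w=5); MST = {0-5(w=2) 3-7(w=5) 5-7(w=4)}
step 4: add edge 4-7 (w=7); MST = {0-5(w=2) 3-7(w=5) 4-7(w=7) 5-7(w=4)}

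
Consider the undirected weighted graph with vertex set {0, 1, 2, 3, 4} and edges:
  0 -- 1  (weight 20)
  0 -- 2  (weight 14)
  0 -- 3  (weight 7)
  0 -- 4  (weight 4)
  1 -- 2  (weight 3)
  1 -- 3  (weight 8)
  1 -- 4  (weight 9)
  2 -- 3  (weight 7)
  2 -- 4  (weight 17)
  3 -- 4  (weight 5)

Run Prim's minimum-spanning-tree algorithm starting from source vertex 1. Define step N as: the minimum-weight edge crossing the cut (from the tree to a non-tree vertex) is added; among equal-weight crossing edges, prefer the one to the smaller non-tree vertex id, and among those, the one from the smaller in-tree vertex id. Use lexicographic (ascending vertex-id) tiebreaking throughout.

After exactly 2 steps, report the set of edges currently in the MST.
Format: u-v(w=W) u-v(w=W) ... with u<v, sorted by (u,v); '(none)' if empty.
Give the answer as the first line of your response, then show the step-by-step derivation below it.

1-2(w=3) 2-3(w=7)

step 1: add edge 1-2 (w=3); MST = {1-2(w=3)}
step 2: add edge 2-3 (w=7); MST = {1-2(w=3) 2-3(w=7)}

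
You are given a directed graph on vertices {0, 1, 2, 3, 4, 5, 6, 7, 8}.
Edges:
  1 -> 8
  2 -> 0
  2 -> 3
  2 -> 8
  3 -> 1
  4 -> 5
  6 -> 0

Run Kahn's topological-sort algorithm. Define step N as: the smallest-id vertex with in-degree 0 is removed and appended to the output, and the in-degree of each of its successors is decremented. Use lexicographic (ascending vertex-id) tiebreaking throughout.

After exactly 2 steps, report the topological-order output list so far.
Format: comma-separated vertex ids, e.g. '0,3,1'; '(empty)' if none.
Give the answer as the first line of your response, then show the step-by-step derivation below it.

2,3

step 1: output 2; order=[2]; indeg=(1,1,0,0,0,1,0,0,1)
step 2: output 3; order=[2,3]; indeg=(1,0,0,0,0,1,0,0,1)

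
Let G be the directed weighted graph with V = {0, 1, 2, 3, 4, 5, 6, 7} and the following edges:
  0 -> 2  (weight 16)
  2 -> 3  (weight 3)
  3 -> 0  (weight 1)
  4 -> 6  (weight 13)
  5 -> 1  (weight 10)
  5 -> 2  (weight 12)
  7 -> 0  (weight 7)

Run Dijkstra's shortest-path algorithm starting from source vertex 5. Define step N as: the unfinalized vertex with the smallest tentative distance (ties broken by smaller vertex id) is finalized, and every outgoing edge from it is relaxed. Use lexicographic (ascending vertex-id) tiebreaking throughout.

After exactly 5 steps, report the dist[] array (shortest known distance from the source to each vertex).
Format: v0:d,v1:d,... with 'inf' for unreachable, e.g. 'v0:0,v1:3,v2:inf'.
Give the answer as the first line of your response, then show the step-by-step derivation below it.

v0:16,v1:10,v2:12,v3:15,v4:inf,v5:0,v6:inf,v7:inf

step 1: dist = v0:inf,v1:10,v2:12,v3:inf,v4:inf,v5:0,v6:inf,v7:inf
step 2: dist = v0:inf,v1:10,v2:12,v3:inf,v4:inf,v5:0,v6:inf,v7:inf
step 3: dist = v0:inf,v1:10,v2:12,v3:15,v4:inf,v5:0,v6:inf,v7:inf
step 4: dist = v0:16,v1:10,v2:12,v3:15,v4:inf,v5:0,v6:inf,v7:inf
step 5: dist = v0:16,v1:10,v2:12,v3:15,v4:inf,v5:0,v6:inf,v7:inf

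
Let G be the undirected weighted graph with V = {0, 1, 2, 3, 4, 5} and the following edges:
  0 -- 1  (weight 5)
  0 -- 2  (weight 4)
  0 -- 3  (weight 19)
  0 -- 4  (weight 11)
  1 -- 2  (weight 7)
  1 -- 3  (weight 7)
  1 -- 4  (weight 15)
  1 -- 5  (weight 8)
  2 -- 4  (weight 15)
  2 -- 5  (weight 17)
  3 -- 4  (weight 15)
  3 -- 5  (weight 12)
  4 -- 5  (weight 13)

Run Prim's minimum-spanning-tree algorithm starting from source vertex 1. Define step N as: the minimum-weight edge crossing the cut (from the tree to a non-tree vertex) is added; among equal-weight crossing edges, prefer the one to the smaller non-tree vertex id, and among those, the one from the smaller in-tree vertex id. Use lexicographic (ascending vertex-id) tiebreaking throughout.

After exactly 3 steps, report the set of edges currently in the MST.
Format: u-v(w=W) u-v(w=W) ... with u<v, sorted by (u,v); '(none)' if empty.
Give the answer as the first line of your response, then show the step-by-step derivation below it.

0-1(w=5) 0-2(w=4) 1-3(w=7)

step 1: add edge 0-1 (w=5); MST = {0-1(w=5)}
step 2: add edge 0-2 (w=4); MST = {0-1(w=5) 0-2(w=4)}
step 3: add edge 1-3 (w=7); MST = {0-1(w=5) 0-2(w=4) 1-3(w=7)}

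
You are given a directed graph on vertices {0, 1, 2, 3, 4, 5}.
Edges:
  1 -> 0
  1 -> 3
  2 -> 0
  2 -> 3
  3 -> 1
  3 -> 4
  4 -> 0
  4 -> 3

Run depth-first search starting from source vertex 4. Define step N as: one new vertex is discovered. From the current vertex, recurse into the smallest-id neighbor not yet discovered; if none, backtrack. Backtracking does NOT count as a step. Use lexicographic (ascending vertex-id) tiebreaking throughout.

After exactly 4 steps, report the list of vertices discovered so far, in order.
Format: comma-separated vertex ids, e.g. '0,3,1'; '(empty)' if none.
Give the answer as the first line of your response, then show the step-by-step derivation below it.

4,0,3,1

step 1: discover 4; path=4; order=4
step 2: discover 0; path=4>0; order=4,0
step 3: discover 3; path=4>3; order=4,0,3
step 4: discover 1; path=4>3>1; order=4,0,3,1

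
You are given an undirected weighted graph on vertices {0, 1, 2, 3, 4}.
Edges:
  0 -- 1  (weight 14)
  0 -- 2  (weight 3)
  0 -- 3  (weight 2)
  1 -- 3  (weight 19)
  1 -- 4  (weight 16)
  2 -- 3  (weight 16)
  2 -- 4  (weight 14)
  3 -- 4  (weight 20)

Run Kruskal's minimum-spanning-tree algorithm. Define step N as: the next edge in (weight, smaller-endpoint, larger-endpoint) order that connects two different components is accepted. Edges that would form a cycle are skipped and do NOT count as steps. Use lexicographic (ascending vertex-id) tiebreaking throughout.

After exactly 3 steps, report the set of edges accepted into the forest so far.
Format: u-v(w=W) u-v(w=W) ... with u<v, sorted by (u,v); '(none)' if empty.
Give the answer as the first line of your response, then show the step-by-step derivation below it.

0-1(w=14) 0-2(w=3) 0-3(w=2)

step 1: add edge 0-3 (w=2); MST = {0-3(w=2)}
step 2: add edge 0-2 (w=3); MST = {0-2(w=3) 0-3(w=2)}
step 3: add edge 0-1 (w=14); MST = {0-1(w=14) 0-2(w=3) 0-3(w=2)}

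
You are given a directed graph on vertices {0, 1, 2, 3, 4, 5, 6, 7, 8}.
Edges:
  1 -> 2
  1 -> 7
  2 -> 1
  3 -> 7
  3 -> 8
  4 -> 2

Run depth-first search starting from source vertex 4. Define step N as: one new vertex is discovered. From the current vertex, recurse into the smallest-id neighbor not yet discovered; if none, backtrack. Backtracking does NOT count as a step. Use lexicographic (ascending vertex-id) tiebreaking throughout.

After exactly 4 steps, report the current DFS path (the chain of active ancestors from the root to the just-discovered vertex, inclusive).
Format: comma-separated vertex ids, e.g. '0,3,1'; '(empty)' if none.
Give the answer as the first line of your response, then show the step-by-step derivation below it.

4,2,1,7

step 1: discover 4; path=4; order=4
step 2: discover 2; path=4>2; order=4,2
step 3: discover 1; path=4>2>1; order=4,2,1
step 4: discover 7; path=4>2>1>7; order=4,2,1,7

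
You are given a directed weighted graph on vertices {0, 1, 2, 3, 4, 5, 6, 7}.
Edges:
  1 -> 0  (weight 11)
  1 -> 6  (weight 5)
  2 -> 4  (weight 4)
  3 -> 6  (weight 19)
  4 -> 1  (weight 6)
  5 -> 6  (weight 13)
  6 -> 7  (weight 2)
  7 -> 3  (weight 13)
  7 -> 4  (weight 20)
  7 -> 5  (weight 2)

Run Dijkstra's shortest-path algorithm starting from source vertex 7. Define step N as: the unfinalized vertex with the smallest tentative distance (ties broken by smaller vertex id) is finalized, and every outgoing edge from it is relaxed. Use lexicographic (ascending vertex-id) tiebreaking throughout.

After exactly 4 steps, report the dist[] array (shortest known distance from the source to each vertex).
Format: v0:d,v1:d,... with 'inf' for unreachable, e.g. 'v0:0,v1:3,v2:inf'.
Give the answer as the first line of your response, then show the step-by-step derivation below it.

v0:inf,v1:inf,v2:inf,v3:13,v4:20,v5:2,v6:15,v7:0

step 1: dist = v0:inf,v1:inf,v2:inf,v3:13,v4:20,v5:2,v6:inf,v7:0
step 2: dist = v0:inf,v1:inf,v2:inf,v3:13,v4:20,v5:2,v6:15,v7:0
step 3: dist = v0:inf,v1:inf,v2:inf,v3:13,v4:20,v5:2,v6:15,v7:0
step 4: dist = v0:inf,v1:inf,v2:inf,v3:13,v4:20,v5:2,v6:15,v7:0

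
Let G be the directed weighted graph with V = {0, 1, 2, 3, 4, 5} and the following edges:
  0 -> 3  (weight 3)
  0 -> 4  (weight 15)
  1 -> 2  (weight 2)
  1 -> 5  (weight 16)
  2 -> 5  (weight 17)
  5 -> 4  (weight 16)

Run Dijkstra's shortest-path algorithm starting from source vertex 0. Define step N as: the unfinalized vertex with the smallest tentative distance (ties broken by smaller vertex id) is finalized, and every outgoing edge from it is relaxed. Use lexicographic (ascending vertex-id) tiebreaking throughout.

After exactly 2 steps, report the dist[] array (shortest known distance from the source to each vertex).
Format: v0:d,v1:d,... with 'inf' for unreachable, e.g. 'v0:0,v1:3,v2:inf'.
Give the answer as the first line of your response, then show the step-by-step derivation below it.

v0:0,v1:inf,v2:inf,v3:3,v4:15,v5:inf

step 1: dist = v0:0,v1:inf,v2:inf,v3:3,v4:15,v5:inf
step 2: dist = v0:0,v1:inf,v2:inf,v3:3,v4:15,v5:inf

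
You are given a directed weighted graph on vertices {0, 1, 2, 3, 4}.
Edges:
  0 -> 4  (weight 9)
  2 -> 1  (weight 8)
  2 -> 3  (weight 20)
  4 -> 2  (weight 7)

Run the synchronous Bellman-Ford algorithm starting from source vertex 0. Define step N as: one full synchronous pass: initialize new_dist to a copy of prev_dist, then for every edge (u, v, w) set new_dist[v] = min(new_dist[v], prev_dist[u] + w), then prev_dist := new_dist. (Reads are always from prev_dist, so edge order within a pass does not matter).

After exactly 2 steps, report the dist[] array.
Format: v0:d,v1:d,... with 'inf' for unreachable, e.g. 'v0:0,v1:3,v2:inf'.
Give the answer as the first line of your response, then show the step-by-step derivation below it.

v0:0,v1:inf,v2:16,v3:inf,v4:9

step 1: dist = v0:0,v1:inf,v2:inf,v3:inf,v4:9
step 2: dist = v0:0,v1:inf,v2:16,v3:inf,v4:9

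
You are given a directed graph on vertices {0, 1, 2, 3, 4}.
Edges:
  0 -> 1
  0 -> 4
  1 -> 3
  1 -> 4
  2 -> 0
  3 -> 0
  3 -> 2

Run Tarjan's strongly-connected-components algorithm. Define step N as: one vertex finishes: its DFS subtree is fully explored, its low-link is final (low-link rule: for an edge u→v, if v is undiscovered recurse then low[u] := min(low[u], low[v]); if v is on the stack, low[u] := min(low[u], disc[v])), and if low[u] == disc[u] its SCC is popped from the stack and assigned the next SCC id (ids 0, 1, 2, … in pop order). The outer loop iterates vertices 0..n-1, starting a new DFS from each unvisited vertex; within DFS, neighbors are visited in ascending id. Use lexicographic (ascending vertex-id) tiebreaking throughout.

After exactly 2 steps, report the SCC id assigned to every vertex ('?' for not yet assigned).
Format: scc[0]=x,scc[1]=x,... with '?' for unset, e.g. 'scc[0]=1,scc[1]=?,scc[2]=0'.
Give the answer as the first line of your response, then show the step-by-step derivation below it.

scc[0]=?,scc[1]=?,scc[2]=?,scc[3]=?,scc[4]=?

step 1: low=(low[0]=0,low[1]=1,low[2]=0,low[3]=0,low[4]=?); scc=(scc[0]=?,scc[1]=?,scc[2]=?,scc[3]=?,scc[4]=?)
step 2: low=(low[0]=0,low[1]=1,low[2]=0,low[3]=0,low[4]=?); scc=(scc[0]=?,scc[1]=?,scc[2]=?,scc[3]=?,scc[4]=?)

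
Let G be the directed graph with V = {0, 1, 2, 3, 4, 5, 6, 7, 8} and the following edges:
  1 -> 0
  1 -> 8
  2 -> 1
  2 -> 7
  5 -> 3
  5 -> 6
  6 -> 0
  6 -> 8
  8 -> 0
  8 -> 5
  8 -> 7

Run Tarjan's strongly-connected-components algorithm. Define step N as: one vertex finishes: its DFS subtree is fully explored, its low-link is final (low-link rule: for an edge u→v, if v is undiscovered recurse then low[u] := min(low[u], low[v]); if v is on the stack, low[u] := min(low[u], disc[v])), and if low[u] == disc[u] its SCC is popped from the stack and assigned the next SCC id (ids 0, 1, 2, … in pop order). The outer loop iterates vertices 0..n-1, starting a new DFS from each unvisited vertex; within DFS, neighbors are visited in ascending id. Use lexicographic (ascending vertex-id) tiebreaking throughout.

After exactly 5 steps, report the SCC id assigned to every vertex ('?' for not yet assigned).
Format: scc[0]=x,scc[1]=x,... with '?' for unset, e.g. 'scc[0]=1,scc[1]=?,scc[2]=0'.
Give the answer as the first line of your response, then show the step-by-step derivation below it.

scc[0]=0,scc[1]=?,scc[2]=?,scc[3]=1,scc[4]=?,scc[5]=?,scc[6]=?,scc[7]=2,scc[8]=?

step 1: low=(low[0]=0,low[1]=?,low[2]=?,low[3]=?,low[4]=?,low[5]=?,low[6]=?,low[7]=?,low[8]=?); scc=(scc[0]=0,scc[1]=?,scc[2]=?,scc[3]=?,scc[4]=?,scc[5]=?,scc[6]=?,scc[7]=?,scc[8]=?)
step 2: low=(low[0]=0,low[1]=1,low[2]=?,low[3]=4,low[4]=?,low[5]=3,low[6]=?,low[7]=?,low[8]=2); scc=(scc[0]=0,scc[1]=?,scc[2]=?,scc[3]=1,scc[4]=?,scc[5]=?,scc[6]=?,scc[7]=?,scc[8]=?)
step 3: low=(low[0]=0,low[1]=1,low[2]=?,low[3]=4,low[4]=?,low[5]=3,low[6]=2,low[7]=?,low[8]=2); scc=(scc[0]=0,scc[1]=?,scc[2]=?,scc[3]=1,scc[4]=?,scc[5]=?,scc[6]=?,scc[7]=?,scc[8]=?)
step 4: low=(low[0]=0,low[1]=1,low[2]=?,low[3]=4,low[4]=?,low[5]=2,low[6]=2,low[7]=?,low[8]=2); scc=(scc[0]=0,scc[1]=?,scc[2]=?,scc[3]=1,scc[4]=?,scc[5]=?,scc[6]=?,scc[7]=?,scc[8]=?)
step 5: low=(low[0]=0,low[1]=1,low[2]=?,low[3]=4,low[4]=?,low[5]=2,low[6]=2,low[7]=6,low[8]=2); scc=(scc[0]=0,scc[1]=?,scc[2]=?,scc[3]=1,scc[4]=?,scc[5]=?,scc[6]=?,scc[7]=2,scc[8]=?)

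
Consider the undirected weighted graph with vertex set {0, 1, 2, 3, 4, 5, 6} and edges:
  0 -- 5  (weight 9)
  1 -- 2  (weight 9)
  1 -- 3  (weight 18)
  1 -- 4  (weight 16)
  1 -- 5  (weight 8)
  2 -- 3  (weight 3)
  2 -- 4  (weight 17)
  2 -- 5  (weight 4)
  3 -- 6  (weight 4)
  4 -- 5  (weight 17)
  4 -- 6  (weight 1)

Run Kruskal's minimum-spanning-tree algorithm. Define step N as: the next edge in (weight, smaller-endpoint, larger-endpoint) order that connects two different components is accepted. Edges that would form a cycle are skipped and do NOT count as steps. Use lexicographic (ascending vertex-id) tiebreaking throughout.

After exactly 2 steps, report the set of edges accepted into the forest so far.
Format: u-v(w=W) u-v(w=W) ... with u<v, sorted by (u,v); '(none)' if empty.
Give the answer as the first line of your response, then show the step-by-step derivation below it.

2-3(w=3) 4-6(w=1)

step 1: add edge 4-6 (w=1); MST = {4-6(w=1)}
step 2: add edge 2-3 (w=3); MST = {2-3(w=3) 4-6(w=1)}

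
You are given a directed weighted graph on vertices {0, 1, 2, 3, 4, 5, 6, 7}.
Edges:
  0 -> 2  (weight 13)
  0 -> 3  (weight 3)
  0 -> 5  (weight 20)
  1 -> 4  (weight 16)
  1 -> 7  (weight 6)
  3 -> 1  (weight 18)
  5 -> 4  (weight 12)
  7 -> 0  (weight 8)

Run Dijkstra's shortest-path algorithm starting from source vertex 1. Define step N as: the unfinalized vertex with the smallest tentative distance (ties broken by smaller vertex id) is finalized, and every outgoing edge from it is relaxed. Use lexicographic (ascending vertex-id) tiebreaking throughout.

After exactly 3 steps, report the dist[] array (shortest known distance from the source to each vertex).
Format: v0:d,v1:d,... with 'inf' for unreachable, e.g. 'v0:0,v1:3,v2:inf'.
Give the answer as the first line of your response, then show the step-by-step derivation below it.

v0:14,v1:0,v2:27,v3:17,v4:16,v5:34,v6:inf,v7:6

step 1: dist = v0:inf,v1:0,v2:inf,v3:inf,v4:16,v5:inf,v6:inf,v7:6
step 2: dist = v0:14,v1:0,v2:inf,v3:inf,v4:16,v5:inf,v6:inf,v7:6
step 3: dist = v0:14,v1:0,v2:27,v3:17,v4:16,v5:34,v6:inf,v7:6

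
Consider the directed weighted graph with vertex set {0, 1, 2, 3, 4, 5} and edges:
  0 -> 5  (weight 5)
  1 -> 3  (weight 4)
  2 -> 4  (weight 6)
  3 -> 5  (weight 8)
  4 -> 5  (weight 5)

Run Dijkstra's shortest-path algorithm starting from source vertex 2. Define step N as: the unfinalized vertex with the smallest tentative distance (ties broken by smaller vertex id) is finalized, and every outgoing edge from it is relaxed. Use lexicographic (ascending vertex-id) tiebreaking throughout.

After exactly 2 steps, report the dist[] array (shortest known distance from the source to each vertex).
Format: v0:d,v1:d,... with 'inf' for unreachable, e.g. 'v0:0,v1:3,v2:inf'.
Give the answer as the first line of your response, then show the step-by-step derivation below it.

v0:inf,v1:inf,v2:0,v3:inf,v4:6,v5:11

step 1: dist = v0:inf,v1:inf,v2:0,v3:inf,v4:6,v5:inf
step 2: dist = v0:inf,v1:inf,v2:0,v3:inf,v4:6,v5:11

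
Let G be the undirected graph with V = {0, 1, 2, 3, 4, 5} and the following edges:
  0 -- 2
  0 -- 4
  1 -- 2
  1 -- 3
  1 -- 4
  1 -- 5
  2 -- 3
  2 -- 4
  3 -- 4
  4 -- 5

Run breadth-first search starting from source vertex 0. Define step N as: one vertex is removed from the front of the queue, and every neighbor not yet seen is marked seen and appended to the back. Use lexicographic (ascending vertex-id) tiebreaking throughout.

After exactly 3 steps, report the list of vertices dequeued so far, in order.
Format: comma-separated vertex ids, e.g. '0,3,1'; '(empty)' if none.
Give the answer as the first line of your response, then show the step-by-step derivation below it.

0,2,4

step 1: dequeue 0; queue=[2,4]; order=0
step 2: dequeue 2; queue=[4,1,3]; order=0,2
step 3: dequeue 4; queue=[1,3,5]; order=0,2,4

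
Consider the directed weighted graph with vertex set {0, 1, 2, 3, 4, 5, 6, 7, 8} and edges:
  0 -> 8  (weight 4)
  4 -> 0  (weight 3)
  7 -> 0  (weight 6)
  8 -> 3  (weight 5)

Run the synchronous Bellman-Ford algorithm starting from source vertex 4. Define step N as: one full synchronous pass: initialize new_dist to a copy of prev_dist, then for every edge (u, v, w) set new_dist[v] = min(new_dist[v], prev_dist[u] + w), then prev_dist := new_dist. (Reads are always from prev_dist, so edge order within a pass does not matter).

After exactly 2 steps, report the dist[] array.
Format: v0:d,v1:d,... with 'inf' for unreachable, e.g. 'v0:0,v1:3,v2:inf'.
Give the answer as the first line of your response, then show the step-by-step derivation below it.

v0:3,v1:inf,v2:inf,v3:inf,v4:0,v5:inf,v6:inf,v7:inf,v8:7

step 1: dist = v0:3,v1:inf,v2:inf,v3:inf,v4:0,v5:inf,v6:inf,v7:inf,v8:inf
step 2: dist = v0:3,v1:inf,v2:inf,v3:inf,v4:0,v5:inf,v6:inf,v7:inf,v8:7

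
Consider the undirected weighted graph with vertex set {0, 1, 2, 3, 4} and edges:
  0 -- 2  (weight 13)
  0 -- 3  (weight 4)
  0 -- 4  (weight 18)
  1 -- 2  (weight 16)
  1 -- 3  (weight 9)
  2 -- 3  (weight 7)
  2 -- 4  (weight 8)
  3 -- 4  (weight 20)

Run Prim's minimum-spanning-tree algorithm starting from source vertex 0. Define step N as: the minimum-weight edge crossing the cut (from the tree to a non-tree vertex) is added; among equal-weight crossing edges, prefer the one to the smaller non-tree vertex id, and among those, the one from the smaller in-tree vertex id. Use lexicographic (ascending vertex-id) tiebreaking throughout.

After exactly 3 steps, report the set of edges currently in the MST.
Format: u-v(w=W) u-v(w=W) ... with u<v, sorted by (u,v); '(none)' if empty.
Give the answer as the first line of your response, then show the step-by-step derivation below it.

0-3(w=4) 2-3(w=7) 2-4(w=8)

step 1: add edge 0-3 (w=4); MST = {0-3(w=4)}
step 2: add edge 2-3 (w=7); MST = {0-3(w=4) 2-3(w=7)}
step 3: add edge 2-4 (w=8); MST = {0-3(w=4) 2-3(w=7) 2-4(w=8)}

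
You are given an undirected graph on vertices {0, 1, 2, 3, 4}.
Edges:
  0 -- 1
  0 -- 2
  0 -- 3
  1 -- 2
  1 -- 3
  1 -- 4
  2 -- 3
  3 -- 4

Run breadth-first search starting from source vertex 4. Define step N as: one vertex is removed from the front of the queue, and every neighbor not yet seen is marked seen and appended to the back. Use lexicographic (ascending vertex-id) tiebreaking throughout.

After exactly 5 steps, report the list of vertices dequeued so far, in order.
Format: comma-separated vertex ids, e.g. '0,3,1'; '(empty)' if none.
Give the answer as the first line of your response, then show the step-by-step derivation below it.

4,1,3,0,2

step 1: dequeue 4; queue=[1,3]; order=4
step 2: dequeue 1; queue=[3,0,2]; order=4,1
step 3: dequeue 3; queue=[0,2]; order=4,1,3
step 4: dequeue 0; queue=[2]; order=4,1,3,0
step 5: dequeue 2; queue=[(empty)]; order=4,1,3,0,2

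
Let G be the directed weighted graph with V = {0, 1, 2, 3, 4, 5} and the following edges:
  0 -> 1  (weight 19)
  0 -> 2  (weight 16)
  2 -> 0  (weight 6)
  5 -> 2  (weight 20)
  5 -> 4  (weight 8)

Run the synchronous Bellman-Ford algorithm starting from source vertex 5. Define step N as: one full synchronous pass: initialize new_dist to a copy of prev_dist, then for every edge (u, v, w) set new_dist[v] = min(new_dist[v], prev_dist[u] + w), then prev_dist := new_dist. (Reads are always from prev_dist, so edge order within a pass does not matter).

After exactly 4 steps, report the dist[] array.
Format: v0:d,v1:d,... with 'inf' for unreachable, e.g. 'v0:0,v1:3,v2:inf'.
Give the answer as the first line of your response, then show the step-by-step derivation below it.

v0:26,v1:45,v2:20,v3:inf,v4:8,v5:0

step 1: dist = v0:inf,v1:inf,v2:20,v3:inf,v4:8,v5:0
step 2: dist = v0:26,v1:inf,v2:20,v3:inf,v4:8,v5:0
step 3: dist = v0:26,v1:45,v2:20,v3:inf,v4:8,v5:0
step 4: dist = v0:26,v1:45,v2:20,v3:inf,v4:8,v5:0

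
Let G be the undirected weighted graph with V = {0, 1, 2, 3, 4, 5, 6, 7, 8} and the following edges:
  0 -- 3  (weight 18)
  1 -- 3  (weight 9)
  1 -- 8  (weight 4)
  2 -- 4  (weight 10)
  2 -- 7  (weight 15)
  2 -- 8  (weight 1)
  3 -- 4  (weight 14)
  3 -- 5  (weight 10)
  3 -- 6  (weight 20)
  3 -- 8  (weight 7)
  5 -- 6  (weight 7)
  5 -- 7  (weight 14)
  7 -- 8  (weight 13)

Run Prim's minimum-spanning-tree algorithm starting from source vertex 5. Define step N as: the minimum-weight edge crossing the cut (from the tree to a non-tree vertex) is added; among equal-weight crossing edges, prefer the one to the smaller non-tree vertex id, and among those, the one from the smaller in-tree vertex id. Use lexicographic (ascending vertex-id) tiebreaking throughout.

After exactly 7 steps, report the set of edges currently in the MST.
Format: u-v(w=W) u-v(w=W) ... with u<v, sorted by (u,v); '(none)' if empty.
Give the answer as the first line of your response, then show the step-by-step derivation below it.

1-8(w=4) 2-4(w=10) 2-8(w=1) 3-5(w=10) 3-8(w=7) 5-6(w=7) 7-8(w=13)

step 1: add edge 5-6 (w=7); MST = {5-6(w=7)}
step 2: add edge 3-5 (w=10); MST = {3-5(w=10) 5-6(w=7)}
step 3: add edge 3-8 (w=7); MST = {3-5(w=10) 3-8(w=7) 5-6(w=7)}
step 4: add edge 2-8 (w=1); MST = {2-8(w=1) 3-5(w=10) 3-8(w=7) 5-6(w=7)}
step 5: add edge 1-8 (w=4); MST = {1-8(w=4) 2-8(w=1) 3-5(w=10) 3-8(w=7) 5-6(w=7)}
step 6: add edge 2-4 (w=10); MST = {1-8(w=4) 2-4(w=10) 2-8(w=1) 3-5(w=10) 3-8(w=7) 5-6(w=7)}
step 7: add edge 7-8 (w=13); MST = {1-8(w=4) 2-4(w=10) 2-8(w=1) 3-5(w=10) 3-8(w=7) 5-6(w=7) 7-8(w=13)}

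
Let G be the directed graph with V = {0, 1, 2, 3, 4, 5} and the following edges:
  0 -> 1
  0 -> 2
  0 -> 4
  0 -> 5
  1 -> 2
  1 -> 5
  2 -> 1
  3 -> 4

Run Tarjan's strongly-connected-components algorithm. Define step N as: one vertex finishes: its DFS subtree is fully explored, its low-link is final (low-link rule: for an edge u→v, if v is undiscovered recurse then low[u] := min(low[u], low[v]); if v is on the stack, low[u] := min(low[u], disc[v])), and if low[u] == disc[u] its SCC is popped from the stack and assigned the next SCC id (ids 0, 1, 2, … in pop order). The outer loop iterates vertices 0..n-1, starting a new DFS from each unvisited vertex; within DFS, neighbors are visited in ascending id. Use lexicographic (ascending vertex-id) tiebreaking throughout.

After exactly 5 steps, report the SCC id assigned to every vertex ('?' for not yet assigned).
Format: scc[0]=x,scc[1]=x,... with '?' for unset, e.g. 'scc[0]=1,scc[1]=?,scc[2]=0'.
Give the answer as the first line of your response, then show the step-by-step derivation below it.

scc[0]=3,scc[1]=1,scc[2]=1,scc[3]=?,scc[4]=2,scc[5]=0

step 1: low=(low[0]=0,low[1]=1,low[2]=1,low[3]=?,low[4]=?,low[5]=?); scc=(scc[0]=?,scc[1]=?,scc[2]=?,scc[3]=?,scc[4]=?,scc[5]=?)
step 2: low=(low[0]=0,low[1]=1,low[2]=1,low[3]=?,low[4]=?,low[5]=3); scc=(scc[0]=?,scc[1]=?,scc[2]=?,scc[3]=?,scc[4]=?,scc[5]=0)
step 3: low=(low[0]=0,low[1]=1,low[2]=1,low[3]=?,low[4]=?,low[5]=3); scc=(scc[0]=?,scc[1]=1,scc[2]=1,scc[3]=?,scc[4]=?,scc[5]=0)
step 4: low=(low[0]=0,low[1]=1,low[2]=1,low[3]=?,low[4]=4,low[5]=3); scc=(scc[0]=?,scc[1]=1,scc[2]=1,scc[3]=?,scc[4]=2,scc[5]=0)
step 5: low=(low[0]=0,low[1]=1,low[2]=1,low[3]=?,low[4]=4,low[5]=3); scc=(scc[0]=3,scc[1]=1,scc[2]=1,scc[3]=?,scc[4]=2,scc[5]=0)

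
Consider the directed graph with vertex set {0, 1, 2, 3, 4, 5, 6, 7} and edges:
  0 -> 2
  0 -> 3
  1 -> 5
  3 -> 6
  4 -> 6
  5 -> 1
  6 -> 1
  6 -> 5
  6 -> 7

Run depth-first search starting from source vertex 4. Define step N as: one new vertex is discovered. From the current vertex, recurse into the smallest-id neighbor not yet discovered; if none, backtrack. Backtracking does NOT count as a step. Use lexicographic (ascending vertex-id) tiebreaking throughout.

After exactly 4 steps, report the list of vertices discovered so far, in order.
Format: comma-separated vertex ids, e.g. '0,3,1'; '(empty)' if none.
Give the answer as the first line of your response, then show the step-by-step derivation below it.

4,6,1,5

step 1: discover 4; path=4; order=4
step 2: discover 6; path=4>6; order=4,6
step 3: discover 1; path=4>6>1; order=4,6,1
step 4: discover 5; path=4>6>1>5; order=4,6,1,5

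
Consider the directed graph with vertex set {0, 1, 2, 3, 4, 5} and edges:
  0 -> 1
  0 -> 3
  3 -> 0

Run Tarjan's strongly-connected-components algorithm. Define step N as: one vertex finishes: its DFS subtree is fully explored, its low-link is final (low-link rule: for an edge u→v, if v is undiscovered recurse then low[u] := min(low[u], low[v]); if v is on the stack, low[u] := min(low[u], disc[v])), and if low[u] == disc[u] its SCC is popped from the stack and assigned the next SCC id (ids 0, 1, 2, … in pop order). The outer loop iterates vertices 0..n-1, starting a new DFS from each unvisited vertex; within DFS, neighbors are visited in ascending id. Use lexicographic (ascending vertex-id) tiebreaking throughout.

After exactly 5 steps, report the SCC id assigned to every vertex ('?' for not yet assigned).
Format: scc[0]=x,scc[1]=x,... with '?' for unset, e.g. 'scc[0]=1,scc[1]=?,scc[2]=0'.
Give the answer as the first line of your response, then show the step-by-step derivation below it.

scc[0]=1,scc[1]=0,scc[2]=2,scc[3]=1,scc[4]=3,scc[5]=?

step 1: low=(low[0]=0,low[1]=1,low[2]=?,low[3]=?,low[4]=?,low[5]=?); scc=(scc[0]=?,scc[1]=0,scc[2]=?,scc[3]=?,scc[4]=?,scc[5]=?)
step 2: low=(low[0]=0,low[1]=1,low[2]=?,low[3]=0,low[4]=?,low[5]=?); scc=(scc[0]=?,scc[1]=0,scc[2]=?,scc[3]=?,scc[4]=?,scc[5]=?)
step 3: low=(low[0]=0,low[1]=1,low[2]=?,low[3]=0,low[4]=?,low[5]=?); scc=(scc[0]=1,scc[1]=0,scc[2]=?,scc[3]=1,scc[4]=?,scc[5]=?)
step 4: low=(low[0]=0,low[1]=1,low[2]=3,low[3]=0,low[4]=?,low[5]=?); scc=(scc[0]=1,scc[1]=0,scc[2]=2,scc[3]=1,scc[4]=?,scc[5]=?)
step 5: low=(low[0]=0,low[1]=1,low[2]=3,low[3]=0,low[4]=4,low[5]=?); scc=(scc[0]=1,scc[1]=0,scc[2]=2,scc[3]=1,scc[4]=3,scc[5]=?)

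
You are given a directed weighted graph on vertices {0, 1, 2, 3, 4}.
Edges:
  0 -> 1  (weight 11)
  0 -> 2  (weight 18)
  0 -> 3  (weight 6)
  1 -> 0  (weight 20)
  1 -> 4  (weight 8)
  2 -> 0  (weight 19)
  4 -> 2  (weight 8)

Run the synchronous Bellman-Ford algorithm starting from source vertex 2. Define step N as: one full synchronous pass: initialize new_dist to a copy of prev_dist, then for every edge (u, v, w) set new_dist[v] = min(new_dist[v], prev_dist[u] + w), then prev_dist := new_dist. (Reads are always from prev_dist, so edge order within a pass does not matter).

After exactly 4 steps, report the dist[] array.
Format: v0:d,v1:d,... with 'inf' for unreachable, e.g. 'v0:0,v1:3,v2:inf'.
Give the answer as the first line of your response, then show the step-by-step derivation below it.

v0:19,v1:30,v2:0,v3:25,v4:38

step 1: dist = v0:19,v1:inf,v2:0,v3:inf,v4:inf
step 2: dist = v0:19,v1:30,v2:0,v3:25,v4:inf
step 3: dist = v0:19,v1:30,v2:0,v3:25,v4:38
step 4: dist = v0:19,v1:30,v2:0,v3:25,v4:38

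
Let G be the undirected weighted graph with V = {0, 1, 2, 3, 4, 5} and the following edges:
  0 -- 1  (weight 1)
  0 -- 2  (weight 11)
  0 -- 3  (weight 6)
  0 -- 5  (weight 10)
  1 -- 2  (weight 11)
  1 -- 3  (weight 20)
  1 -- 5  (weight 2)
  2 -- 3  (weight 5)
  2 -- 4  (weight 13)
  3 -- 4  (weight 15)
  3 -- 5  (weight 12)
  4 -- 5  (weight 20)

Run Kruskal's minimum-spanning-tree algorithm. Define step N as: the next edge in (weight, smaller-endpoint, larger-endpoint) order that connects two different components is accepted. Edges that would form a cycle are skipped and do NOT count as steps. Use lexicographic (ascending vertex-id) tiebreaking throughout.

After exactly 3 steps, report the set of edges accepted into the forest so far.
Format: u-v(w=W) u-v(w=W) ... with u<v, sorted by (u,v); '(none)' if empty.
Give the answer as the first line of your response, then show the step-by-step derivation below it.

0-1(w=1) 1-5(w=2) 2-3(w=5)

step 1: add edge 0-1 (w=1); MST = {0-1(w=1)}
step 2: add edge 1-5 (w=2); MST = {0-1(w=1) 1-5(w=2)}
step 3: add edge 2-3 (w=5); MST = {0-1(w=1) 1-5(w=2) 2-3(w=5)}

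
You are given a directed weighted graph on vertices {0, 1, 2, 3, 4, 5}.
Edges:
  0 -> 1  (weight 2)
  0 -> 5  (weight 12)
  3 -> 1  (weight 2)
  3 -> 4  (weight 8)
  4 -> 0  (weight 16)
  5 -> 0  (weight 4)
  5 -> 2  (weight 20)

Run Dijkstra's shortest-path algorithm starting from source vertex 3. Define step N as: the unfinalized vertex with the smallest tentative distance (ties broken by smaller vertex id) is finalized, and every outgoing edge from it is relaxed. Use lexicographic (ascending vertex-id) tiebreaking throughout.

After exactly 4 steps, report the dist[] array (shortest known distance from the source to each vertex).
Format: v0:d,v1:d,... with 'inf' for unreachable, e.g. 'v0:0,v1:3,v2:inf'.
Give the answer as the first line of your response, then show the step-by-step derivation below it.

v0:24,v1:2,v2:inf,v3:0,v4:8,v5:36

step 1: dist = v0:inf,v1:2,v2:inf,v3:0,v4:8,v5:inf
step 2: dist = v0:inf,v1:2,v2:inf,v3:0,v4:8,v5:inf
step 3: dist = v0:24,v1:2,v2:inf,v3:0,v4:8,v5:inf
step 4: dist = v0:24,v1:2,v2:inf,v3:0,v4:8,v5:36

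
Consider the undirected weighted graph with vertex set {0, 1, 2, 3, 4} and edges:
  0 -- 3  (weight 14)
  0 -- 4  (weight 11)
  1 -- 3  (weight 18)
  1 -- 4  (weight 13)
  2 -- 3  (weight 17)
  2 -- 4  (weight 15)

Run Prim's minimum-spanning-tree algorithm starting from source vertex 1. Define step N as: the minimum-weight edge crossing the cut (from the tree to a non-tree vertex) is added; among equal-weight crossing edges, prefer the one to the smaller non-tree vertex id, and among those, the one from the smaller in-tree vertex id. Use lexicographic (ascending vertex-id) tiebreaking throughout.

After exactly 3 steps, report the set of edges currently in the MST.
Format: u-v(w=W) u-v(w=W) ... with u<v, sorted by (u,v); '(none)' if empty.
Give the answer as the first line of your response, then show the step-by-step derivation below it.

0-3(w=14) 0-4(w=11) 1-4(w=13)

step 1: add edge 1-4 (w=13); MST = {1-4(w=13)}
step 2: add edge 0-4 (w=11); MST = {0-4(w=11) 1-4(w=13)}
step 3: add edge 0-3 (w=14); MST = {0-3(w=14) 0-4(w=11) 1-4(w=13)}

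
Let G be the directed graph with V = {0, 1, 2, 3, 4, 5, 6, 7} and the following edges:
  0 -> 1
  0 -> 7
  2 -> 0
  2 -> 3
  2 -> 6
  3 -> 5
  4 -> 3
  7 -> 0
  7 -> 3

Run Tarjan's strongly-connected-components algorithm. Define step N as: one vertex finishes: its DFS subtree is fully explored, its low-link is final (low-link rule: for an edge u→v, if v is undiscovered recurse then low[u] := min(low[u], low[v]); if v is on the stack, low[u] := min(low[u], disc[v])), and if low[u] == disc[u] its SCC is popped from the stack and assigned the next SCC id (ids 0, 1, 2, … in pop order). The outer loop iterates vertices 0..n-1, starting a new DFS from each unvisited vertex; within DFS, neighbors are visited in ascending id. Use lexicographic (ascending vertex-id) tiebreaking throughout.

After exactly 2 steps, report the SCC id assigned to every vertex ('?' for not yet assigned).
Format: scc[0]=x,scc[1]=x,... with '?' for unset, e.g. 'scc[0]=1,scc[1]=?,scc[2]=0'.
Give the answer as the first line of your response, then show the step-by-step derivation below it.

scc[0]=?,scc[1]=0,scc[2]=?,scc[3]=?,scc[4]=?,scc[5]=1,scc[6]=?,scc[7]=?

step 1: low=(low[0]=0,low[1]=1,low[2]=?,low[3]=?,low[4]=?,low[5]=?,low[6]=?,low[7]=?); scc=(scc[0]=?,scc[1]=0,scc[2]=?,scc[3]=?,scc[4]=?,scc[5]=?,scc[6]=?,scc[7]=?)
step 2: low=(low[0]=0,low[1]=1,low[2]=?,low[3]=3,low[4]=?,low[5]=4,low[6]=?,low[7]=0); scc=(scc[0]=?,scc[1]=0,scc[2]=?,scc[3]=?,scc[4]=?,scc[5]=1,scc[6]=?,scc[7]=?)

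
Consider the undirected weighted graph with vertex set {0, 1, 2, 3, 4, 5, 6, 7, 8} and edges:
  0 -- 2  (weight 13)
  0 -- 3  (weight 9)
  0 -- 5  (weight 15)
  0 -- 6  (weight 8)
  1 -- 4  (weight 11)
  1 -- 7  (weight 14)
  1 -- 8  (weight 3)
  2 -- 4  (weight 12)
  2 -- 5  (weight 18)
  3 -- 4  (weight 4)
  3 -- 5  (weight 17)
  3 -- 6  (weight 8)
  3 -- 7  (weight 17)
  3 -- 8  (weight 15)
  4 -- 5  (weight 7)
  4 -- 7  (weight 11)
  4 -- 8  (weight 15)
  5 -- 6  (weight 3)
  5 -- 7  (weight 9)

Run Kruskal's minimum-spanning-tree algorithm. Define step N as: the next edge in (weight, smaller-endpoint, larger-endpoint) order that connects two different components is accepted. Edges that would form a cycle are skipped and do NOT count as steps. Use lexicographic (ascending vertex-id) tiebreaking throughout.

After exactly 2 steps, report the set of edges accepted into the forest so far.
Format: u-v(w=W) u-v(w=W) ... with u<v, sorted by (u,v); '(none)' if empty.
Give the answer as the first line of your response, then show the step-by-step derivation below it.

1-8(w=3) 5-6(w=3)

step 1: add edge 1-8 (w=3); MST = {1-8(w=3)}
step 2: add edge 5-6 (w=3); MST = {1-8(w=3) 5-6(w=3)}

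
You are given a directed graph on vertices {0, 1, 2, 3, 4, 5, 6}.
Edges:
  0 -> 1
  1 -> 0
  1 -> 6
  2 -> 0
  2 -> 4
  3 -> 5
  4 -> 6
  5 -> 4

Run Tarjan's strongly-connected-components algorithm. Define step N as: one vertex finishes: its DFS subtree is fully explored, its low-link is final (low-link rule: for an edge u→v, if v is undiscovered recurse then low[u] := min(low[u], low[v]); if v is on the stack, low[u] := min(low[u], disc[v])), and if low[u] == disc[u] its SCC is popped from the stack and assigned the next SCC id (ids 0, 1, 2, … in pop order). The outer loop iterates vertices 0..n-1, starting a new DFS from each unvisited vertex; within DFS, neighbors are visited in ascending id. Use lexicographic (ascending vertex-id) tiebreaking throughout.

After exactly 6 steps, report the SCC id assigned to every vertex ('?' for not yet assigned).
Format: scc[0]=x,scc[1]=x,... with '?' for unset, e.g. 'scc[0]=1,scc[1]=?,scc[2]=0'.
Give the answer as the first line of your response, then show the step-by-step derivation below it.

scc[0]=1,scc[1]=1,scc[2]=3,scc[3]=?,scc[4]=2,scc[5]=4,scc[6]=0

step 1: low=(low[0]=0,low[1]=0,low[2]=?,low[3]=?,low[4]=?,low[5]=?,low[6]=2); scc=(scc[0]=?,scc[1]=?,scc[2]=?,scc[3]=?,scc[4]=?,scc[5]=?,scc[6]=0)
step 2: low=(low[0]=0,low[1]=0,low[2]=?,low[3]=?,low[4]=?,low[5]=?,low[6]=2); scc=(scc[0]=?,scc[1]=?,scc[2]=?,scc[3]=?,scc[4]=?,scc[5]=?,scc[6]=0)
step 3: low=(low[0]=0,low[1]=0,low[2]=?,low[3]=?,low[4]=?,low[5]=?,low[6]=2); scc=(scc[0]=1,scc[1]=1,scc[2]=?,scc[3]=?,scc[4]=?,scc[5]=?,scc[6]=0)
step 4: low=(low[0]=0,low[1]=0,low[2]=3,low[3]=?,low[4]=4,low[5]=?,low[6]=2); scc=(scc[0]=1,scc[1]=1,scc[2]=?,scc[3]=?,scc[4]=2,scc[5]=?,scc[6]=0)
step 5: low=(low[0]=0,low[1]=0,low[2]=3,low[3]=?,low[4]=4,low[5]=?,low[6]=2); scc=(scc[0]=1,scc[1]=1,scc[2]=3,scc[3]=?,scc[4]=2,scc[5]=?,scc[6]=0)
step 6: low=(low[0]=0,low[1]=0,low[2]=3,low[3]=5,low[4]=4,low[5]=6,low[6]=2); scc=(scc[0]=1,scc[1]=1,scc[2]=3,scc[3]=?,scc[4]=2,scc[5]=4,scc[6]=0)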